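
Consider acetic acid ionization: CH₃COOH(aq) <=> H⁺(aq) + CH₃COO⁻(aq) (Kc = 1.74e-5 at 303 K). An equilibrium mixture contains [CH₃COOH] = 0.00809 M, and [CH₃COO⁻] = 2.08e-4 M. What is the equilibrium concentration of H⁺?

At equilibrium, Kc = [H⁺]·[CH₃COO⁻] / [CH₃COOH] = 1.74e-5.
([H⁺])·(2.08e-4) / (0.00809) = 1.74e-5
[H⁺] = 6.77e-4 M

[H⁺] = 6.77e-4 M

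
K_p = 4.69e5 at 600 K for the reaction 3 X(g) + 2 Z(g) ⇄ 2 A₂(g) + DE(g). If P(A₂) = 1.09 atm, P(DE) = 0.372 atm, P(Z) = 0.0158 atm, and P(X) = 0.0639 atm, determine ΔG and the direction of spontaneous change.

Q_p = P(A₂)²·P(DE) / (P(X)³·P(Z)²) = (1.09)²·(0.372) / ((0.0639)³·(0.0158)²) = 6.79e6
ΔG = RT ln(Q_p/K_p) = (8.314 J mol⁻¹ K⁻¹)(600 K) × ln(6.79e6/4.69e5)
   = (4.988 kJ/mol)(2.673) = 13.3 kJ/mol
ΔG > 0, so the forward reaction is non-spontaneous (proceeds in reverse).

ΔG = 13.3 kJ/mol; the forward reaction is non-spontaneous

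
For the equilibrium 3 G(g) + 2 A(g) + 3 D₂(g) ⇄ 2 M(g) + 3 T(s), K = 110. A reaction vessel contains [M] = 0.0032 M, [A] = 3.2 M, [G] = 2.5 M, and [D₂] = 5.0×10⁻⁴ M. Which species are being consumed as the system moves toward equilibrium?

M, T (products)

(T is a pure solid — omitted from Q.)
Q = [M]² / ([G]³·[A]²·[D₂]³) = (0.0032)² / ((2.5)³·(3.2)²·(5.0×10⁻⁴)³) = 510
Q = 510 > K = 110: net reverse reaction.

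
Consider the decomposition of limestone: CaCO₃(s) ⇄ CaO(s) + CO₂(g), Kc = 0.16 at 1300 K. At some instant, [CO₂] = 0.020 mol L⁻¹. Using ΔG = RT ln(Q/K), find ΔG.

(CaCO₃, CaO are pure solids — omitted from Qc.)
Qc = [CO₂] = 0.0200
ΔG = RT ln(Qc/Kc) = (8.314 J mol⁻¹ K⁻¹)(1300 K) × ln(0.0200/0.16)
   = (10.81 kJ/mol)(-2.079) = -22.5 kJ/mol
ΔG < 0, so the forward reaction is spontaneous (proceeds forward).

ΔG = -22.5 kJ/mol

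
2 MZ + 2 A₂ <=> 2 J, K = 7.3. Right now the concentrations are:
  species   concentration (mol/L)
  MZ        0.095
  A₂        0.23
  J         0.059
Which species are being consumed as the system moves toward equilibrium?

none (at equilibrium)

Q = [J]² / ([MZ]²·[A₂]²) = (0.059)² / ((0.095)²·(0.23)²) = 7.3
Q = 7.3 = K; the system is at equilibrium.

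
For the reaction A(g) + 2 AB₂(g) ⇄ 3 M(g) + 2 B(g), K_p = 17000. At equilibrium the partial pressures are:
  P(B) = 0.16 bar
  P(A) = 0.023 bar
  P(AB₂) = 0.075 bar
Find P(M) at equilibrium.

At equilibrium, K_p = P(M)³·P(B)² / (P(A)·P(AB₂)²) = 17000.
(P(M))³·(0.16)² / ((0.023)·(0.075)²) = 17000
P(M)³ = 85.9 ⇒ P(M) = 4.4 bar

P(M) = 4.4 bar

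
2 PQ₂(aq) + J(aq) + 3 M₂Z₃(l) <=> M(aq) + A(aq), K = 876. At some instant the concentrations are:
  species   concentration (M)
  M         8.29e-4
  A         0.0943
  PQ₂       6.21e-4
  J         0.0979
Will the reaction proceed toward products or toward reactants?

(M₂Z₃ is a pure liquid — omitted from Q.)
Q = [M]·[A] / ([PQ₂]²·[J]) = (8.29e-4)·(0.0943) / ((6.21e-4)²·(0.0979)) = 2070
Q = 2070 > K = 876, so the reverse reaction proceeds.

toward reactants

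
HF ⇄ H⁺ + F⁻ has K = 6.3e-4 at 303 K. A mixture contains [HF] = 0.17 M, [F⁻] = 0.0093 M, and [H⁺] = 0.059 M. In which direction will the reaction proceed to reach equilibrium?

Q = [H⁺]·[F⁻] / [HF] = (0.059)·(0.0093) / (0.17) = 0.0032
Q = 0.0032 > K = 6.3e-4, so the reverse reaction proceeds.

in the reverse direction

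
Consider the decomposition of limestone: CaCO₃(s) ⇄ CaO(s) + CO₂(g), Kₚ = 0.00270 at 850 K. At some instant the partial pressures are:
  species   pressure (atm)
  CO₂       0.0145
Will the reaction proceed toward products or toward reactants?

reverse (toward reactants)

(CaCO₃, CaO are pure solids — omitted from Qₚ.)
Qₚ = P(CO₂) = 0.0145
Qₚ = 0.0145 > Kₚ = 0.00270, so the reverse reaction proceeds.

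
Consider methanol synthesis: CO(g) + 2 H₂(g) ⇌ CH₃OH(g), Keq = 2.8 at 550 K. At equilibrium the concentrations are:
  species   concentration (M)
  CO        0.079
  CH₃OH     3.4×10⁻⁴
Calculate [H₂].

[H₂] = 0.039 M

At equilibrium, Keq = [CH₃OH] / ([CO]·[H₂]²) = 2.8.
(3.4×10⁻⁴) / ((0.079)·([H₂])²) = 2.8
[H₂]² = 0.00154 ⇒ [H₂] = 0.039 M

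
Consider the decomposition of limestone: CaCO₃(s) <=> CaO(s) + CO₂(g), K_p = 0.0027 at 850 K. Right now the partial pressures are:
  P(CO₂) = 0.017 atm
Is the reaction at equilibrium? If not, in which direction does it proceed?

to the left

(CaCO₃, CaO are pure solids — omitted from Q_p.)
Q_p = P(CO₂) = 0.017
Q_p = 0.017 > K_p = 0.0027, so the reverse reaction proceeds.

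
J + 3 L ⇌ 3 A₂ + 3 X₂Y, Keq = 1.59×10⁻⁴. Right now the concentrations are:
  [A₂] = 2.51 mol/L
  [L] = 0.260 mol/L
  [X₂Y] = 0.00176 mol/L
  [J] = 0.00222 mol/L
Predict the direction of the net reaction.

in the reverse direction

Q = [A₂]³·[X₂Y]³ / ([J]·[L]³) = (2.51)³·(0.00176)³ / ((0.00222)·(0.260)³) = 0.00221
Q = 0.00221 > Keq = 1.59×10⁻⁴, so the reverse reaction proceeds.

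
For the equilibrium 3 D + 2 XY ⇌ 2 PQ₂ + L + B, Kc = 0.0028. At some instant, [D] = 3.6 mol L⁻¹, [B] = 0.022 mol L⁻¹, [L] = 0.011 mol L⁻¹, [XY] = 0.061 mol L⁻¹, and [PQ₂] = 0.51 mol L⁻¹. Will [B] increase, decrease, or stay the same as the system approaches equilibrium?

Qc = [PQ₂]²·[L]·[B] / ([D]³·[XY]²) = (0.51)²·(0.011)·(0.022) / ((3.6)³·(0.061)²) = 3.6×10⁻⁴
Qc = 3.6×10⁻⁴ < Kc = 0.0028: net forward reaction.
B is a product, so it increases.

increase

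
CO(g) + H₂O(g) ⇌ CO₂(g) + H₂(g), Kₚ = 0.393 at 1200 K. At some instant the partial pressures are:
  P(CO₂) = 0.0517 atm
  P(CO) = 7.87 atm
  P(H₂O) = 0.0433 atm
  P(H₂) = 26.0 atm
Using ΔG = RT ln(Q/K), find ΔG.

Qₚ = P(CO₂)·P(H₂) / (P(CO)·P(H₂O)) = (0.0517)·(26.0) / ((7.87)·(0.0433)) = 3.94
ΔG = RT ln(Qₚ/Kₚ) = (8.314 J mol⁻¹ K⁻¹)(1200 K) × ln(3.94/0.393)
   = (9.977 kJ/mol)(2.305) = 23.0 kJ/mol
ΔG > 0, so the forward reaction is non-spontaneous (proceeds in reverse).

ΔG = 23.0 kJ/mol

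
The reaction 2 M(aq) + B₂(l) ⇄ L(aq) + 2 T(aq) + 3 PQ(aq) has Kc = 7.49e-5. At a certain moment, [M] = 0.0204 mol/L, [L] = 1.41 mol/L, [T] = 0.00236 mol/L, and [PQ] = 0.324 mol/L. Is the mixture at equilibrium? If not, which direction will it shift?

(B₂ is a pure liquid — omitted from Qc.)
Qc = [L]·[T]²·[PQ]³ / [M]² = (1.41)·(0.00236)²·(0.324)³ / (0.0204)² = 6.42e-4
Qc = 6.42e-4 > Kc = 7.49e-5: net reverse reaction.

no; Q > K, reaction proceeds in reverse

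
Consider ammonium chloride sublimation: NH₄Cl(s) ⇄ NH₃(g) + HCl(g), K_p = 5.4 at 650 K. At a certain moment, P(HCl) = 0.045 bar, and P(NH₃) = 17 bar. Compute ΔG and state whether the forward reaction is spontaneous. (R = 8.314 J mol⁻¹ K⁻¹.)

ΔG = -10.6 kJ/mol; the forward reaction is spontaneous

(NH₄Cl is a pure solid — omitted from Q_p.)
Q_p = P(NH₃)·P(HCl) = (17)·(0.045) = 0.765
ΔG = RT ln(Q_p/K_p) = (8.314 J mol⁻¹ K⁻¹)(650 K) × ln(0.765/5.4)
   = (5.404 kJ/mol)(-1.954) = -10.6 kJ/mol
ΔG < 0, so the forward reaction is spontaneous (proceeds forward).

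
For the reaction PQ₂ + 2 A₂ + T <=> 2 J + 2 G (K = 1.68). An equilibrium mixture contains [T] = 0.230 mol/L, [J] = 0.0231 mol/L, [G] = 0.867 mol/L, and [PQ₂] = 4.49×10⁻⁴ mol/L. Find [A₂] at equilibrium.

At equilibrium, K = [J]²·[G]² / ([PQ₂]·[A₂]²·[T]) = 1.68.
(0.0231)²·(0.867)² / ((4.49×10⁻⁴)·([A₂])²·(0.230)) = 1.68
[A₂]² = 2.31 ⇒ [A₂] = 1.52 mol/L

[A₂] = 1.52 mol/L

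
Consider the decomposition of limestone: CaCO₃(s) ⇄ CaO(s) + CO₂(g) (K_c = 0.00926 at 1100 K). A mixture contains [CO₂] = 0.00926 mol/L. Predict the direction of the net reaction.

(CaCO₃, CaO are pure solids — omitted from Q_c.)
Q_c = [CO₂] = 0.00926
Q_c = 0.00926 = K_c, so the system is already at equilibrium.

at equilibrium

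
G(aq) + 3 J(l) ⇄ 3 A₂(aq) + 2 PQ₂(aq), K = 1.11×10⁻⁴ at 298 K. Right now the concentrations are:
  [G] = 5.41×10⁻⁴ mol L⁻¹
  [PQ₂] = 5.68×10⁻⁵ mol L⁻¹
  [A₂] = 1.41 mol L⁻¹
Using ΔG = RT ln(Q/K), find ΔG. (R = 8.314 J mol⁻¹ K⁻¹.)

ΔG = -4.69 kJ/mol

(J is a pure liquid — omitted from Q.)
Q = [A₂]³·[PQ₂]² / [G] = (1.41)³·(5.68×10⁻⁵)² / (5.41×10⁻⁴) = 1.67×10⁻⁵
ΔG = RT ln(Q/K) = (8.314 J mol⁻¹ K⁻¹)(298 K) × ln(1.67×10⁻⁵/1.11×10⁻⁴)
   = (2.478 kJ/mol)(-1.894) = -4.69 kJ/mol
ΔG < 0, so the forward reaction is spontaneous (proceeds forward).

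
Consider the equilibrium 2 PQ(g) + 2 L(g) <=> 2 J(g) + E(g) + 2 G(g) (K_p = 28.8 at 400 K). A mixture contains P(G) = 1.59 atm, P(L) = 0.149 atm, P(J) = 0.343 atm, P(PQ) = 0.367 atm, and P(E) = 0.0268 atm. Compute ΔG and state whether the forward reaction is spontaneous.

Q_p = P(J)²·P(E)·P(G)² / (P(PQ)²·P(L)²) = (0.343)²·(0.0268)·(1.59)² / ((0.367)²·(0.149)²) = 2.67
ΔG = RT ln(Q_p/K_p) = (8.314 J mol⁻¹ K⁻¹)(400 K) × ln(2.67/28.8)
   = (3.326 kJ/mol)(-2.378) = -7.91 kJ/mol
ΔG < 0, so the forward reaction is spontaneous (proceeds forward).

ΔG = -7.91 kJ/mol; the forward reaction is spontaneous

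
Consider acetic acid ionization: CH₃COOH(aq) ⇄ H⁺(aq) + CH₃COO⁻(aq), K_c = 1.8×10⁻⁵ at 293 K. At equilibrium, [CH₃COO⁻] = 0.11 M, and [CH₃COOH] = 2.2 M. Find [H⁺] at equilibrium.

[H⁺] = 3.6×10⁻⁴ M

At equilibrium, K_c = [H⁺]·[CH₃COO⁻] / [CH₃COOH] = 1.8×10⁻⁵.
([H⁺])·(0.11) / (2.2) = 1.8×10⁻⁵
[H⁺] = 3.60×10⁻⁴ = 3.6×10⁻⁴ M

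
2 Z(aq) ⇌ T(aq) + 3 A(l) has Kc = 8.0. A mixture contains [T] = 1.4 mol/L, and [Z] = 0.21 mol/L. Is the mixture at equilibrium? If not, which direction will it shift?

(A is a pure liquid — omitted from Qc.)
Qc = [T] / [Z]² = (1.4) / (0.21)² = 32
Qc = 32 > Kc = 8.0: net reverse reaction.

no; Q > K, reaction proceeds in reverse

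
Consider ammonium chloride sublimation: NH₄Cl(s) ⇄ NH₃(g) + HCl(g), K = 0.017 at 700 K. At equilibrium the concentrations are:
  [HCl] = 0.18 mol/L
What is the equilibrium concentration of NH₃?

[NH₃] = 0.094 mol/L

(NH₄Cl is a pure solid — omitted from K.)
At equilibrium, K = [NH₃]·[HCl] = 0.017.
([NH₃])·(0.18) = 0.017
[NH₃] = 0.0944 = 0.094 mol/L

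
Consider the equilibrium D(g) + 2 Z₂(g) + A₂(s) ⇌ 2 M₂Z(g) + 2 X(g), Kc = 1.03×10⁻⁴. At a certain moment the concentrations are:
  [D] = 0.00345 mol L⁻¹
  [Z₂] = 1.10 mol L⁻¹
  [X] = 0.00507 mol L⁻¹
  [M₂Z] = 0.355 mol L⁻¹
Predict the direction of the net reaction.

toward reactants

(A₂ is a pure solid — omitted from Qc.)
Qc = [M₂Z]²·[X]² / ([D]·[Z₂]²) = (0.355)²·(0.00507)² / ((0.00345)·(1.10)²) = 7.76×10⁻⁴
Qc = 7.76×10⁻⁴ > Kc = 1.03×10⁻⁴, so the reverse reaction proceeds.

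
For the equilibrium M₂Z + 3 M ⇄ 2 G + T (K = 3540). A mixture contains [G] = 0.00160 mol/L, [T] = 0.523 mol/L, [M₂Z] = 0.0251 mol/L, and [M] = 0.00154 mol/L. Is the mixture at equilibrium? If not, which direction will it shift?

Q = [G]²·[T] / ([M₂Z]·[M]³) = (0.00160)²·(0.523) / ((0.0251)·(0.00154)³) = 14600
Q = 14600 > K = 3540: net reverse reaction.

no; Q > K, reaction proceeds in reverse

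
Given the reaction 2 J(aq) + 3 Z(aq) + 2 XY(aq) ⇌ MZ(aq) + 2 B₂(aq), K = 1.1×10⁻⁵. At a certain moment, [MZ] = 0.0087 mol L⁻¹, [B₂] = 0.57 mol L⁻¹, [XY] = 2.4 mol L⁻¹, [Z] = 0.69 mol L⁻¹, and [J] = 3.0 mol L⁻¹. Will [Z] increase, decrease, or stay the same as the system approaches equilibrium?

Q = [MZ]·[B₂]² / ([J]²·[Z]³·[XY]²) = (0.0087)·(0.57)² / ((3.0)²·(0.69)³·(2.4)²) = 1.7×10⁻⁴
Q = 1.7×10⁻⁴ > K = 1.1×10⁻⁵: net reverse reaction.
Z is a reactant, so it increases.

increase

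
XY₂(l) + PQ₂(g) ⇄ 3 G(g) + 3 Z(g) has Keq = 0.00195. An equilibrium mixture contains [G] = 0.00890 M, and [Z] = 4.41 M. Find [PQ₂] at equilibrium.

[PQ₂] = 0.0310 M

(XY₂ is a pure liquid — omitted from Keq.)
At equilibrium, Keq = [G]³·[Z]³ / [PQ₂] = 0.00195.
(0.00890)³·(4.41)³ / ([PQ₂]) = 0.00195
[PQ₂] = 0.0310 M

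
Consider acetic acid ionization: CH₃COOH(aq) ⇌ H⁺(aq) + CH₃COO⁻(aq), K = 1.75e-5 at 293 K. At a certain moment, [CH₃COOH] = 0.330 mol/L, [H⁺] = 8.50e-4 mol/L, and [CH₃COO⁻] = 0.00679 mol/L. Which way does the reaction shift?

neither direction; the system is at equilibrium

Q = [H⁺]·[CH₃COO⁻] / [CH₃COOH] = (8.50e-4)·(0.00679) / (0.330) = 1.75e-5
Q = 1.75e-5 = K, so the system is already at equilibrium.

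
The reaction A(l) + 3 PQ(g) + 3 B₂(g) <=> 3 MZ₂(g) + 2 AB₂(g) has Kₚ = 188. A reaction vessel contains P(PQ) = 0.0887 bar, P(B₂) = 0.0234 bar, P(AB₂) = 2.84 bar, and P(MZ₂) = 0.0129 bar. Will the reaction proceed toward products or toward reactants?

reverse (toward reactants)

(A is a pure liquid — omitted from Qₚ.)
Qₚ = P(MZ₂)³·P(AB₂)² / (P(PQ)³·P(B₂)³) = (0.0129)³·(2.84)² / ((0.0887)³·(0.0234)³) = 1940
Qₚ = 1940 > Kₚ = 188, so the reverse reaction proceeds.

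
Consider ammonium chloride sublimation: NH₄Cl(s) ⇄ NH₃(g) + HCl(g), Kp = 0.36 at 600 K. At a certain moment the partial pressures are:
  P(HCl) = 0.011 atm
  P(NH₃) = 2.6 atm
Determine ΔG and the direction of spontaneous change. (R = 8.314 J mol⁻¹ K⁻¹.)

(NH₄Cl is a pure solid — omitted from Qp.)
Qp = P(NH₃)·P(HCl) = (2.6)·(0.011) = 0.0286
ΔG = RT ln(Qp/Kp) = (8.314 J mol⁻¹ K⁻¹)(600 K) × ln(0.0286/0.36)
   = (4.988 kJ/mol)(-2.533) = -12.6 kJ/mol
ΔG < 0, so the forward reaction is spontaneous (proceeds forward).

ΔG = -12.6 kJ/mol; the forward reaction is spontaneous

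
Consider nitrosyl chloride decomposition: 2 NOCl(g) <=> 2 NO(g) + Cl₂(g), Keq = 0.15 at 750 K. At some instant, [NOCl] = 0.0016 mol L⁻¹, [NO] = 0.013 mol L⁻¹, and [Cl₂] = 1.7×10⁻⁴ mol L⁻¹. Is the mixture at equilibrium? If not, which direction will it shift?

no; Q < K, reaction proceeds forward

Q = [NO]²·[Cl₂] / [NOCl]² = (0.013)²·(1.7×10⁻⁴) / (0.0016)² = 0.011
Q = 0.011 < Keq = 0.15: net forward reaction.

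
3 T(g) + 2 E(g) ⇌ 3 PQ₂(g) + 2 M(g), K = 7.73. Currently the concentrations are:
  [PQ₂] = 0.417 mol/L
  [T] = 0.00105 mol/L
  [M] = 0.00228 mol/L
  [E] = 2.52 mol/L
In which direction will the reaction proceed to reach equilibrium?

Q = [PQ₂]³·[M]² / ([T]³·[E]²) = (0.417)³·(0.00228)² / ((0.00105)³·(2.52)²) = 51.3
Q = 51.3 > K = 7.73, so the reverse reaction proceeds.

to the left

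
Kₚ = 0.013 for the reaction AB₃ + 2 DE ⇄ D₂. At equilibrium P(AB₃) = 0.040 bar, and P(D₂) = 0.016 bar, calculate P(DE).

At equilibrium, Kₚ = P(D₂) / (P(AB₃)·P(DE)²) = 0.013.
(0.016) / ((0.040)·(P(DE))²) = 0.013
P(DE)² = 30.8 ⇒ P(DE) = 5.5 bar

P(DE) = 5.5 bar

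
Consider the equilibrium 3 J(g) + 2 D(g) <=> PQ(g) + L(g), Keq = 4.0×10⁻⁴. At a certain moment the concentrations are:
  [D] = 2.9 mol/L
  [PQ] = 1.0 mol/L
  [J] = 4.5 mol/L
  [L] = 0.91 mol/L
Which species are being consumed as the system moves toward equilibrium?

PQ, L (products)

Q = [PQ]·[L] / ([J]³·[D]²) = (1.0)·(0.91) / ((4.5)³·(2.9)²) = 0.0012
Q = 0.0012 > Keq = 4.0×10⁻⁴: net reverse reaction.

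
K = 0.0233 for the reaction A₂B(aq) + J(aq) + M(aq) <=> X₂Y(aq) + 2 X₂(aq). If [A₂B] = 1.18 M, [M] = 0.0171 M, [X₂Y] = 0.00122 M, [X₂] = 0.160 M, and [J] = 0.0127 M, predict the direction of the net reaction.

in the reverse direction

Q = [X₂Y]·[X₂]² / ([A₂B]·[J]·[M]) = (0.00122)·(0.160)² / ((1.18)·(0.0127)·(0.0171)) = 0.122
Q = 0.122 > K = 0.0233, so the reverse reaction proceeds.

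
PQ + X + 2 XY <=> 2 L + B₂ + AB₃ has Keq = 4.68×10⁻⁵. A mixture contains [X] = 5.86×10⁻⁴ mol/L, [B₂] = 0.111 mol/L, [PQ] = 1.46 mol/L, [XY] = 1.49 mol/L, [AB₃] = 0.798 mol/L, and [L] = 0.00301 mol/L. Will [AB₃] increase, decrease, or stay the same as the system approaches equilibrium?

decrease

Q = [L]²·[B₂]·[AB₃] / ([PQ]·[X]·[XY]²) = (0.00301)²·(0.111)·(0.798) / ((1.46)·(5.86×10⁻⁴)·(1.49)²) = 4.23×10⁻⁴
Q = 4.23×10⁻⁴ > Keq = 4.68×10⁻⁵: net reverse reaction.
AB₃ is a product, so it decreases.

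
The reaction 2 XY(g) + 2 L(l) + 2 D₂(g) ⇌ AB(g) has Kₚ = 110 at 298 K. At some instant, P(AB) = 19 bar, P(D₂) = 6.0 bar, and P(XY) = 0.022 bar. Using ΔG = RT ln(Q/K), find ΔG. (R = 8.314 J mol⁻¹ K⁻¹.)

ΔG = 5.68 kJ/mol

(L is a pure liquid — omitted from Qₚ.)
Qₚ = P(AB) / (P(XY)²·P(D₂)²) = (19) / ((0.022)²·(6.0)²) = 1090
ΔG = RT ln(Qₚ/Kₚ) = (8.314 J mol⁻¹ K⁻¹)(298 K) × ln(1090/110)
   = (2.478 kJ/mol)(2.293) = 5.68 kJ/mol
ΔG > 0, so the forward reaction is non-spontaneous (proceeds in reverse).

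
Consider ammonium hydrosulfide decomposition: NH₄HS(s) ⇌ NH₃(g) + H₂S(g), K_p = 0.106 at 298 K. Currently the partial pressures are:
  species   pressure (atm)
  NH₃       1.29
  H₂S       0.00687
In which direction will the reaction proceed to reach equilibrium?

(NH₄HS is a pure solid — omitted from Q_p.)
Q_p = P(NH₃)·P(H₂S) = (1.29)·(0.00687) = 0.00886
Q_p = 0.00886 < K_p = 0.106, so the forward reaction proceeds.

in the forward direction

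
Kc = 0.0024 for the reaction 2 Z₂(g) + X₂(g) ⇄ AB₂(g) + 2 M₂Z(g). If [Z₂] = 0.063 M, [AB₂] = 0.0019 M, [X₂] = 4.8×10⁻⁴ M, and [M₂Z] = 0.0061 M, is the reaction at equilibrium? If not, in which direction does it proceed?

Qc = [AB₂]·[M₂Z]² / ([Z₂]²·[X₂]) = (0.0019)·(0.0061)² / ((0.063)²·(4.8×10⁻⁴)) = 0.037
Qc = 0.037 > Kc = 0.0024, so the reverse reaction proceeds.

toward reactants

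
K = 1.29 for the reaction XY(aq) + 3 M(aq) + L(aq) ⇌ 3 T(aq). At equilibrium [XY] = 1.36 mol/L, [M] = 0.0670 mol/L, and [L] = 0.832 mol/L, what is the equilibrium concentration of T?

[T] = 0.0760 mol/L

At equilibrium, K = [T]³ / ([XY]·[M]³·[L]) = 1.29.
([T])³ / ((1.36)·(0.0670)³·(0.832)) = 1.29
[T]³ = 4.39e-4 ⇒ [T] = 0.0760 mol/L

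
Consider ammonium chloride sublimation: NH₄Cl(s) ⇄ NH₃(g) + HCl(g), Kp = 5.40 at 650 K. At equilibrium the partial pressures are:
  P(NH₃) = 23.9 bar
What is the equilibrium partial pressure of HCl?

P(HCl) = 0.226 bar

(NH₄Cl is a pure solid — omitted from Kp.)
At equilibrium, Kp = P(NH₃)·P(HCl) = 5.40.
(23.9)·(P(HCl)) = 5.40
P(HCl) = 0.226 bar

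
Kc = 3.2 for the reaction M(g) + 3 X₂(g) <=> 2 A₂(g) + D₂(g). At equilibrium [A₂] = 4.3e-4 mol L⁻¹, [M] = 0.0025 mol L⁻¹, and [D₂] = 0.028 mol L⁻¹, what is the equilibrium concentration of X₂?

[X₂] = 0.0086 mol L⁻¹

At equilibrium, Kc = [A₂]²·[D₂] / ([M]·[X₂]³) = 3.2.
(4.3e-4)²·(0.028) / ((0.0025)·([X₂])³) = 3.2
[X₂]³ = 6.47e-7 ⇒ [X₂] = 0.0086 mol L⁻¹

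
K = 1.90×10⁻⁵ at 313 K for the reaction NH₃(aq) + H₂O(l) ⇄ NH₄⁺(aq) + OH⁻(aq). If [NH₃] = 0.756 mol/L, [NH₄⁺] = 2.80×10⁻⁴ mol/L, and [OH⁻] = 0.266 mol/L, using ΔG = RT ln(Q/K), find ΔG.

(H₂O is a pure liquid — omitted from Q.)
Q = [NH₄⁺]·[OH⁻] / [NH₃] = (2.80×10⁻⁴)·(0.266) / (0.756) = 9.85×10⁻⁵
ΔG = RT ln(Q/K) = (8.314 J mol⁻¹ K⁻¹)(313 K) × ln(9.85×10⁻⁵/1.90×10⁻⁵)
   = (2.602 kJ/mol)(1.646) = 4.28 kJ/mol
ΔG > 0, so the forward reaction is non-spontaneous (proceeds in reverse).

ΔG = 4.28 kJ/mol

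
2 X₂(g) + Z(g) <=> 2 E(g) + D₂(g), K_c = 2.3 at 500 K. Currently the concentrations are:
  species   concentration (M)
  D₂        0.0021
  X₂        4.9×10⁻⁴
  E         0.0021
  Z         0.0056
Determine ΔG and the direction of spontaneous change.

ΔG = 4.56 kJ/mol; the forward reaction is non-spontaneous

Q_c = [E]²·[D₂] / ([X₂]²·[Z]) = (0.0021)²·(0.0021) / ((4.9×10⁻⁴)²·(0.0056)) = 6.89
ΔG = RT ln(Q_c/K_c) = (8.314 J mol⁻¹ K⁻¹)(500 K) × ln(6.89/2.3)
   = (4.157 kJ/mol)(1.097) = 4.56 kJ/mol
ΔG > 0, so the forward reaction is non-spontaneous (proceeds in reverse).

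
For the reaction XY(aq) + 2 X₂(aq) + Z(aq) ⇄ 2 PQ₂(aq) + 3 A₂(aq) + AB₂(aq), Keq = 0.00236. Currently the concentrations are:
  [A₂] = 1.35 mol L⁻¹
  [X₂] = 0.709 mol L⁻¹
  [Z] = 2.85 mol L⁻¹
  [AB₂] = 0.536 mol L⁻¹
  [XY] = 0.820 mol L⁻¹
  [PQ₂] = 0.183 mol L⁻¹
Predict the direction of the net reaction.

Q = [PQ₂]²·[A₂]³·[AB₂] / ([XY]·[X₂]²·[Z]) = (0.183)²·(1.35)³·(0.536) / ((0.820)·(0.709)²·(2.85)) = 0.0376
Q = 0.0376 > Keq = 0.00236, so the reverse reaction proceeds.

in the reverse direction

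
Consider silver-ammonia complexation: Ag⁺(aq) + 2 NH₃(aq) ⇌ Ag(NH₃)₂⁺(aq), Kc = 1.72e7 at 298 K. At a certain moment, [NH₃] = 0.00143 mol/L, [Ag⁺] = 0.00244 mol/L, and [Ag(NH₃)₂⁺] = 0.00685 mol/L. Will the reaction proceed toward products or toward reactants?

Qc = [Ag(NH₃)₂⁺] / ([Ag⁺]·[NH₃]²) = (0.00685) / ((0.00244)·(0.00143)²) = 1.37e6
Qc = 1.37e6 < Kc = 1.72e7, so the forward reaction proceeds.

toward products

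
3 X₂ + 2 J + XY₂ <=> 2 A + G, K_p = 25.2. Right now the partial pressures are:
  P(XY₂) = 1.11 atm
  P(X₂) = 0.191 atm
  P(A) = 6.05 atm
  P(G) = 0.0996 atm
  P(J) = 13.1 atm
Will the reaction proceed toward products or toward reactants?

Q_p = P(A)²·P(G) / (P(X₂)³·P(J)²·P(XY₂)) = (6.05)²·(0.0996) / ((0.191)³·(13.1)²·(1.11)) = 2.75
Q_p = 2.75 < K_p = 25.2, so the forward reaction proceeds.

to the right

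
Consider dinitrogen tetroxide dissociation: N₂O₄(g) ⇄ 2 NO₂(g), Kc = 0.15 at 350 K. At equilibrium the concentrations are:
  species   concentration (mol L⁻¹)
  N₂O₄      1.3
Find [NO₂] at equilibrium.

At equilibrium, Kc = [NO₂]² / [N₂O₄] = 0.15.
([NO₂])² / (1.3) = 0.15
[NO₂]² = 0.195 ⇒ [NO₂] = 0.44 mol L⁻¹

[NO₂] = 0.44 mol L⁻¹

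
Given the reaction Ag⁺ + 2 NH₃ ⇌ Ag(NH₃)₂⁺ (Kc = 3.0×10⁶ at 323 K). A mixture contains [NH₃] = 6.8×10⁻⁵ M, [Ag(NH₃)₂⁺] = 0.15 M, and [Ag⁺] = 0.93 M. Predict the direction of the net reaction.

Qc = [Ag(NH₃)₂⁺] / ([Ag⁺]·[NH₃]²) = (0.15) / ((0.93)·(6.8×10⁻⁵)²) = 3.5×10⁷
Qc = 3.5×10⁷ > Kc = 3.0×10⁶, so the reverse reaction proceeds.

toward reactants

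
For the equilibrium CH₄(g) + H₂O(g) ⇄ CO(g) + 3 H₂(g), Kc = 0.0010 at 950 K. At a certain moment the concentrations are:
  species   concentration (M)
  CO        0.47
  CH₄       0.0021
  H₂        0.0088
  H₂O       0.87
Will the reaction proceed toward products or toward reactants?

Qc = [CO]·[H₂]³ / ([CH₄]·[H₂O]) = (0.47)·(0.0088)³ / ((0.0021)·(0.87)) = 1.8×10⁻⁴
Qc = 1.8×10⁻⁴ < Kc = 0.0010, so the forward reaction proceeds.

forward (toward products)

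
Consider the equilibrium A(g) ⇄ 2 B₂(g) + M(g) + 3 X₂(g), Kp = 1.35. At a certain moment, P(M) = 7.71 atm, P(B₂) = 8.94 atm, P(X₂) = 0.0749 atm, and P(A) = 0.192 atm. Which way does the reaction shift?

Qp = P(B₂)²·P(M)·P(X₂)³ / P(A) = (8.94)²·(7.71)·(0.0749)³ / (0.192) = 1.35
Qp = 1.35 = Kp, so the system is already at equilibrium.

at equilibrium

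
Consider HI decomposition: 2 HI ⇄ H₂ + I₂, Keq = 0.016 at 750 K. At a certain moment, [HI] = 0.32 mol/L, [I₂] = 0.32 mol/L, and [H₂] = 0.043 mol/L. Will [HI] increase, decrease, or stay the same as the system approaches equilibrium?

increase

Q = [H₂]·[I₂] / [HI]² = (0.043)·(0.32) / (0.32)² = 0.13
Q = 0.13 > Keq = 0.016: net reverse reaction.
HI is a reactant, so it increases.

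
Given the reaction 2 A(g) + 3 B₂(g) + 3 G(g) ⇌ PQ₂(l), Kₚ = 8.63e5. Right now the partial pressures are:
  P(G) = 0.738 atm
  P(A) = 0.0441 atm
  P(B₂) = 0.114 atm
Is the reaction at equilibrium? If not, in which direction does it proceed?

(PQ₂ is a pure liquid — omitted from Qₚ.)
Qₚ = 1 / (P(A)²·P(B₂)³·P(G)³) = 1 / ((0.0441)²·(0.114)³·(0.738)³) = 8.63e5
Qₚ = 8.63e5 = Kₚ, so the system is already at equilibrium.

no net change (already at equilibrium)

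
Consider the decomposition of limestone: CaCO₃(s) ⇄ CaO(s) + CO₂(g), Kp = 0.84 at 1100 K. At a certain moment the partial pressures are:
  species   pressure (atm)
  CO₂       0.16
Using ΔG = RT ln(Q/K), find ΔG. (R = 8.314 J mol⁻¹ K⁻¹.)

(CaCO₃, CaO are pure solids — omitted from Qp.)
Qp = P(CO₂) = 0.160
ΔG = RT ln(Qp/Kp) = (8.314 J mol⁻¹ K⁻¹)(1100 K) × ln(0.160/0.84)
   = (9.145 kJ/mol)(-1.658) = -15.2 kJ/mol
ΔG < 0, so the forward reaction is spontaneous (proceeds forward).

ΔG = -15.2 kJ/mol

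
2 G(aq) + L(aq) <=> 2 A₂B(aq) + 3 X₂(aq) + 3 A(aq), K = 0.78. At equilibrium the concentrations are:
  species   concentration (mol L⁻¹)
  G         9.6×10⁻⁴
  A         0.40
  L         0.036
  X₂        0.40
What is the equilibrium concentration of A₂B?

At equilibrium, K = [A₂B]²·[X₂]³·[A]³ / ([G]²·[L]) = 0.78.
([A₂B])²·(0.40)³·(0.40)³ / ((9.6×10⁻⁴)²·(0.036)) = 0.78
[A₂B]² = 6.32×10⁻⁶ ⇒ [A₂B] = 0.0025 mol L⁻¹

[A₂B] = 0.0025 mol L⁻¹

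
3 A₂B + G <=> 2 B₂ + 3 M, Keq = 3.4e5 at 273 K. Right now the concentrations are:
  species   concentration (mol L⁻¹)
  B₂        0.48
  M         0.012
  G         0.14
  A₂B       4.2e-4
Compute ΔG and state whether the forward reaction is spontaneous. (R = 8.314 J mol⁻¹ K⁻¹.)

Q = [B₂]²·[M]³ / ([A₂B]³·[G]) = (0.48)²·(0.012)³ / ((4.2e-4)³·(0.14)) = 38400
ΔG = RT ln(Q/Keq) = (8.314 J mol⁻¹ K⁻¹)(273 K) × ln(38400/3.4e5)
   = (2.270 kJ/mol)(-2.181) = -4.95 kJ/mol
ΔG < 0, so the forward reaction is spontaneous (proceeds forward).

ΔG = -4.95 kJ/mol; the forward reaction is spontaneous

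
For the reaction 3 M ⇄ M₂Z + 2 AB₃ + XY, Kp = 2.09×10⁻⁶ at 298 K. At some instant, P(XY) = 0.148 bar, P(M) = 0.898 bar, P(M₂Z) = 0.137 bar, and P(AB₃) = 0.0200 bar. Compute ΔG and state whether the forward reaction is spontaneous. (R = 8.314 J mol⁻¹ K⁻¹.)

Qp = P(M₂Z)·P(AB₃)²·P(XY) / P(M)³ = (0.137)·(0.0200)²·(0.148) / (0.898)³ = 1.12×10⁻⁵
ΔG = RT ln(Qp/Kp) = (8.314 J mol⁻¹ K⁻¹)(298 K) × ln(1.12×10⁻⁵/2.09×10⁻⁶)
   = (2.478 kJ/mol)(1.679) = 4.16 kJ/mol
ΔG > 0, so the forward reaction is non-spontaneous (proceeds in reverse).

ΔG = 4.16 kJ/mol; the forward reaction is non-spontaneous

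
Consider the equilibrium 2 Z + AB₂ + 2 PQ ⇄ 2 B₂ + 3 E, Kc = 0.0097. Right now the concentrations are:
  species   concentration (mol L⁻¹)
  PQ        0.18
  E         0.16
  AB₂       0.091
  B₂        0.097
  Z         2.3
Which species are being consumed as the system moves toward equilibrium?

Qc = [B₂]²·[E]³ / ([Z]²·[AB₂]·[PQ]²) = (0.097)²·(0.16)³ / ((2.3)²·(0.091)·(0.18)²) = 0.0025
Qc = 0.0025 < Kc = 0.0097: net forward reaction.

Z, AB₂, PQ (reactants)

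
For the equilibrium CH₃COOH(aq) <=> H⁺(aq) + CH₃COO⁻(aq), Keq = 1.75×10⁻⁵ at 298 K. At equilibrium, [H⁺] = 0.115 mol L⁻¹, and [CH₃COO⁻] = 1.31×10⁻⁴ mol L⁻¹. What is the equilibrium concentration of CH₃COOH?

At equilibrium, Keq = [H⁺]·[CH₃COO⁻] / [CH₃COOH] = 1.75×10⁻⁵.
(0.115)·(1.31×10⁻⁴) / ([CH₃COOH]) = 1.75×10⁻⁵
[CH₃COOH] = 0.861 mol L⁻¹

[CH₃COOH] = 0.861 mol L⁻¹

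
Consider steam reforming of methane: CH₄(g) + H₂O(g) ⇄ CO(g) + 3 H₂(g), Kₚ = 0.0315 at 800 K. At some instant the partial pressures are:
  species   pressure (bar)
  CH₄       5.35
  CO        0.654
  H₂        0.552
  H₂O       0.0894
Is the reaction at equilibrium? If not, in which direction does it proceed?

to the left

Qₚ = P(CO)·P(H₂)³ / (P(CH₄)·P(H₂O)) = (0.654)·(0.552)³ / ((5.35)·(0.0894)) = 0.230
Qₚ = 0.230 > Kₚ = 0.0315, so the reverse reaction proceeds.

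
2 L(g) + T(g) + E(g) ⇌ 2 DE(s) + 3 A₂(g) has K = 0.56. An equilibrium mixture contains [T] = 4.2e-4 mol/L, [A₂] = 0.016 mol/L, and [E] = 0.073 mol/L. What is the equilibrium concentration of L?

[L] = 0.49 mol/L

(DE is a pure solid — omitted from K.)
At equilibrium, K = [A₂]³ / ([L]²·[T]·[E]) = 0.56.
(0.016)³ / (([L])²·(4.2e-4)·(0.073)) = 0.56
[L]² = 0.239 ⇒ [L] = 0.49 mol/L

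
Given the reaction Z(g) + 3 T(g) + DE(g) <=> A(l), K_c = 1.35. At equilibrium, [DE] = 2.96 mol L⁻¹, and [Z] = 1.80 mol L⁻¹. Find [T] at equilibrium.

(A is a pure liquid — omitted from K_c.)
At equilibrium, K_c = 1 / ([Z]·[T]³·[DE]) = 1.35.
1 / ((1.80)·([T])³·(2.96)) = 1.35
[T]³ = 0.139 ⇒ [T] = 0.518 mol L⁻¹

[T] = 0.518 mol L⁻¹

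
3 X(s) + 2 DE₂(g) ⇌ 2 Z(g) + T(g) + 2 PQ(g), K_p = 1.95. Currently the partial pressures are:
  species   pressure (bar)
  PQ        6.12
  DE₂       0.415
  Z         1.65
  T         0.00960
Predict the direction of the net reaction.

(X is a pure solid — omitted from Q_p.)
Q_p = P(Z)²·P(T)·P(PQ)² / P(DE₂)² = (1.65)²·(0.00960)·(6.12)² / (0.415)² = 5.68
Q_p = 5.68 > K_p = 1.95, so the reverse reaction proceeds.

in the reverse direction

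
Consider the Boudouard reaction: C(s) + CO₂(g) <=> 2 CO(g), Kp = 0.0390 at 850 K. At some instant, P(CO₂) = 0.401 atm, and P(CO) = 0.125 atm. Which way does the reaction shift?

neither direction; the system is at equilibrium

(C is a pure solid — omitted from Qp.)
Qp = P(CO)² / P(CO₂) = (0.125)² / (0.401) = 0.0390
Qp = 0.0390 = Kp, so the system is already at equilibrium.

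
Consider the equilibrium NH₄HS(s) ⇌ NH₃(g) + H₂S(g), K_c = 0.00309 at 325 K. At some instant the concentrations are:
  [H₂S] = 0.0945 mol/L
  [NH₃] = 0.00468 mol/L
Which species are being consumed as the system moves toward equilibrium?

NH₄HS (reactants)

(NH₄HS is a pure solid — omitted from Q_c.)
Q_c = [NH₃]·[H₂S] = (0.00468)·(0.0945) = 4.42×10⁻⁴
Q_c = 4.42×10⁻⁴ < K_c = 0.00309: net forward reaction.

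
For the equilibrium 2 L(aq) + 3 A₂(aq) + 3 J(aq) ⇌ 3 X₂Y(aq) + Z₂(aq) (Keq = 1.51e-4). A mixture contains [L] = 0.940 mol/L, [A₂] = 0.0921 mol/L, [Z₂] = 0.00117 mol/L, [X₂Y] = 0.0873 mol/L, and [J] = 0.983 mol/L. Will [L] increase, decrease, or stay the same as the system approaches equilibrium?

Q = [X₂Y]³·[Z₂] / ([L]²·[A₂]³·[J]³) = (0.0873)³·(0.00117) / ((0.940)²·(0.0921)³·(0.983)³) = 0.00119
Q = 0.00119 > Keq = 1.51e-4: net reverse reaction.
L is a reactant, so it increases.

increase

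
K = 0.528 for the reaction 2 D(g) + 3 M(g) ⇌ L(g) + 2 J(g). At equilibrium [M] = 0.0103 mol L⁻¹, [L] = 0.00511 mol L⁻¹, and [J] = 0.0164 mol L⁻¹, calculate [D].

[D] = 1.54 mol L⁻¹

At equilibrium, K = [L]·[J]² / ([D]²·[M]³) = 0.528.
(0.00511)·(0.0164)² / (([D])²·(0.0103)³) = 0.528
[D]² = 2.38 ⇒ [D] = 1.54 mol L⁻¹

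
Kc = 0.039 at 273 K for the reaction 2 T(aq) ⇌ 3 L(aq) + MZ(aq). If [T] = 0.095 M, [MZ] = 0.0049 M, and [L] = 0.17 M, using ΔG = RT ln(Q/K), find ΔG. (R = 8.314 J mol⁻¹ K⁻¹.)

ΔG = -6.09 kJ/mol

Qc = [L]³·[MZ] / [T]² = (0.17)³·(0.0049) / (0.095)² = 0.00267
ΔG = RT ln(Qc/Kc) = (8.314 J mol⁻¹ K⁻¹)(273 K) × ln(0.00267/0.039)
   = (2.270 kJ/mol)(-2.681) = -6.09 kJ/mol
ΔG < 0, so the forward reaction is spontaneous (proceeds forward).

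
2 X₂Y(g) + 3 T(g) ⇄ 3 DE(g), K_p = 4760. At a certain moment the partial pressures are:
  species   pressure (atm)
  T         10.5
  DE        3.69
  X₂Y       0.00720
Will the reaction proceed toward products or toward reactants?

to the right

Q_p = P(DE)³ / (P(X₂Y)²·P(T)³) = (3.69)³ / ((0.00720)²·(10.5)³) = 837
Q_p = 837 < K_p = 4760, so the forward reaction proceeds.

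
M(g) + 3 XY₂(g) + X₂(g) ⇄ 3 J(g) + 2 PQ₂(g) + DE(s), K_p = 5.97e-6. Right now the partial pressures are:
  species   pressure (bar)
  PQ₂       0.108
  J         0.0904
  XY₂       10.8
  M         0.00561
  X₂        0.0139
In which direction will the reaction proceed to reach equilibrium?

(DE is a pure solid — omitted from Q_p.)
Q_p = P(J)³·P(PQ₂)² / (P(M)·P(XY₂)³·P(X₂)) = (0.0904)³·(0.108)² / ((0.00561)·(10.8)³·(0.0139)) = 8.77e-5
Q_p = 8.77e-5 > K_p = 5.97e-6, so the reverse reaction proceeds.

reverse (toward reactants)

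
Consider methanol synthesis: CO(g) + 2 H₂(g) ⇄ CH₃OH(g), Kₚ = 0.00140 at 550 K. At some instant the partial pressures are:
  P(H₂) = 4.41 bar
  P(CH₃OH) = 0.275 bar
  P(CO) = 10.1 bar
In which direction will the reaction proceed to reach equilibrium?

at equilibrium

Qₚ = P(CH₃OH) / (P(CO)·P(H₂)²) = (0.275) / ((10.1)·(4.41)²) = 0.00140
Qₚ = 0.00140 = Kₚ, so the system is already at equilibrium.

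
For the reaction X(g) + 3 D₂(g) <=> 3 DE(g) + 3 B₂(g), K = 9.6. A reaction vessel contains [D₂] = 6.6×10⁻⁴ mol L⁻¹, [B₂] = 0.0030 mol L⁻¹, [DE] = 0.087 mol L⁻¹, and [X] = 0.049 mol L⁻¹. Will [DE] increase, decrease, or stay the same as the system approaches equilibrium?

increase

Q = [DE]³·[B₂]³ / ([X]·[D₂]³) = (0.087)³·(0.0030)³ / ((0.049)·(6.6×10⁻⁴)³) = 1.3
Q = 1.3 < K = 9.6: net forward reaction.
DE is a product, so it increases.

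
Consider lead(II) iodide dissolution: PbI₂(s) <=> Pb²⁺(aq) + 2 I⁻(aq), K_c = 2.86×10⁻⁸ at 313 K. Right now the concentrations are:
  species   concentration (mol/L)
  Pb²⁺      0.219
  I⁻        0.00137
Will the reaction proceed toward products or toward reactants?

in the reverse direction

(PbI₂ is a pure solid — omitted from Q_c.)
Q_c = [Pb²⁺]·[I⁻]² = (0.219)·(0.00137)² = 4.11×10⁻⁷
Q_c = 4.11×10⁻⁷ > K_c = 2.86×10⁻⁸, so the reverse reaction proceeds.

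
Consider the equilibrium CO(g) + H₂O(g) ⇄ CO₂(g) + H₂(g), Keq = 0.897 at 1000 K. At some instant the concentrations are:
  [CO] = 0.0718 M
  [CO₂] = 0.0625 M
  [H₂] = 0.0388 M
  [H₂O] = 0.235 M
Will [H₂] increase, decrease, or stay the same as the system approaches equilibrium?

increase

Q = [CO₂]·[H₂] / ([CO]·[H₂O]) = (0.0625)·(0.0388) / ((0.0718)·(0.235)) = 0.144
Q = 0.144 < Keq = 0.897: net forward reaction.
H₂ is a product, so it increases.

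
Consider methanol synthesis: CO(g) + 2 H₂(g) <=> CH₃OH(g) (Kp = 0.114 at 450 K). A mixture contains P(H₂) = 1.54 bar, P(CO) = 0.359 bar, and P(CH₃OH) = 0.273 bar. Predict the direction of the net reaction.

Qp = P(CH₃OH) / (P(CO)·P(H₂)²) = (0.273) / ((0.359)·(1.54)²) = 0.321
Qp = 0.321 > Kp = 0.114, so the reverse reaction proceeds.

to the left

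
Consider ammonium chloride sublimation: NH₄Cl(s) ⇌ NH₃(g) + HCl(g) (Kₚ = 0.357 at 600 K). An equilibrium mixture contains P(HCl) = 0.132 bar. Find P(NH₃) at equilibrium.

P(NH₃) = 2.70 bar

(NH₄Cl is a pure solid — omitted from Kₚ.)
At equilibrium, Kₚ = P(NH₃)·P(HCl) = 0.357.
(P(NH₃))·(0.132) = 0.357
P(NH₃) = 2.70 bar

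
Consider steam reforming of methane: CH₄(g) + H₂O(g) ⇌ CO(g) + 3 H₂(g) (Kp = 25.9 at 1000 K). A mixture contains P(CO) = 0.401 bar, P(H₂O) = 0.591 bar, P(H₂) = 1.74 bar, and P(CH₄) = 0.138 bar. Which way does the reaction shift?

neither direction; the system is at equilibrium

Qp = P(CO)·P(H₂)³ / (P(CH₄)·P(H₂O)) = (0.401)·(1.74)³ / ((0.138)·(0.591)) = 25.9
Qp = 25.9 = Kp, so the system is already at equilibrium.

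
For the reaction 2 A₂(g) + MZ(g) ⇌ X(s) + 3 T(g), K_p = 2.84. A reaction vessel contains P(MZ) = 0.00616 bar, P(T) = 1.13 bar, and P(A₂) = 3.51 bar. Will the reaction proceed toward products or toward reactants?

in the reverse direction

(X is a pure solid — omitted from Q_p.)
Q_p = P(T)³ / (P(A₂)²·P(MZ)) = (1.13)³ / ((3.51)²·(0.00616)) = 19.0
Q_p = 19.0 > K_p = 2.84, so the reverse reaction proceeds.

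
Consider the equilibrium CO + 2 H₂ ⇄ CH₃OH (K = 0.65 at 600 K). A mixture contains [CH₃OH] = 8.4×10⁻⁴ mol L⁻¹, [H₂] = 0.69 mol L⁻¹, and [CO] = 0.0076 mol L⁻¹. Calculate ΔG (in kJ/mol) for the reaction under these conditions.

ΔG = -5.14 kJ/mol

Q = [CH₃OH] / ([CO]·[H₂]²) = (8.4×10⁻⁴) / ((0.0076)·(0.69)²) = 0.232
ΔG = RT ln(Q/K) = (8.314 J mol⁻¹ K⁻¹)(600 K) × ln(0.232/0.65)
   = (4.988 kJ/mol)(-1.030) = -5.14 kJ/mol
ΔG < 0, so the forward reaction is spontaneous (proceeds forward).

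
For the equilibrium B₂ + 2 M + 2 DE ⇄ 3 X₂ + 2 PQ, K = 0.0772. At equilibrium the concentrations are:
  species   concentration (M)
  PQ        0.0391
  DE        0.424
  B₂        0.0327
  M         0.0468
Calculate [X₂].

[X₂] = 0.0866 M

At equilibrium, K = [X₂]³·[PQ]² / ([B₂]·[M]²·[DE]²) = 0.0772.
([X₂])³·(0.0391)² / ((0.0327)·(0.0468)²·(0.424)²) = 0.0772
[X₂]³ = 6.50e-4 ⇒ [X₂] = 0.0866 M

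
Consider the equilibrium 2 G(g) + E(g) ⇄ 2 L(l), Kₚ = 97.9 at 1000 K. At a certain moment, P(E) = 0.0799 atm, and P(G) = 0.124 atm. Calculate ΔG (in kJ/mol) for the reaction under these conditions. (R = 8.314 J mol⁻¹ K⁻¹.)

ΔG = 17.6 kJ/mol

(L is a pure liquid — omitted from Qₚ.)
Qₚ = 1 / (P(G)²·P(E)) = 1 / ((0.124)²·(0.0799)) = 814
ΔG = RT ln(Qₚ/Kₚ) = (8.314 J mol⁻¹ K⁻¹)(1000 K) × ln(814/97.9)
   = (8.314 kJ/mol)(2.118) = 17.6 kJ/mol
ΔG > 0, so the forward reaction is non-spontaneous (proceeds in reverse).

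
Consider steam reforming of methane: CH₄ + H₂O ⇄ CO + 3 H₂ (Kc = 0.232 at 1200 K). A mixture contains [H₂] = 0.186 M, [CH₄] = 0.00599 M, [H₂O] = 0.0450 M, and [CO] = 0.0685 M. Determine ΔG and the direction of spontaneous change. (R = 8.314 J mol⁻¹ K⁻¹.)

Qc = [CO]·[H₂]³ / ([CH₄]·[H₂O]) = (0.0685)·(0.186)³ / ((0.00599)·(0.0450)) = 1.64
ΔG = RT ln(Qc/Kc) = (8.314 J mol⁻¹ K⁻¹)(1200 K) × ln(1.64/0.232)
   = (9.977 kJ/mol)(1.956) = 19.5 kJ/mol
ΔG > 0, so the forward reaction is non-spontaneous (proceeds in reverse).

ΔG = 19.5 kJ/mol; the forward reaction is non-spontaneous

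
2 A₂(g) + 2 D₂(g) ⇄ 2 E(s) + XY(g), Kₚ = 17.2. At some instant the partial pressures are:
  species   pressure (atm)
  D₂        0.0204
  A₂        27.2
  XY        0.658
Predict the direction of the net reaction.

toward products

(E is a pure solid — omitted from Qₚ.)
Qₚ = P(XY) / (P(A₂)²·P(D₂)²) = (0.658) / ((27.2)²·(0.0204)²) = 2.14
Qₚ = 2.14 < Kₚ = 17.2, so the forward reaction proceeds.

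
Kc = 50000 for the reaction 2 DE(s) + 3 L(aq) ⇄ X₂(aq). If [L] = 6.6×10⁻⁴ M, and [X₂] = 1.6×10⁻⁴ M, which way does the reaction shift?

in the reverse direction

(DE is a pure solid — omitted from Qc.)
Qc = [X₂] / [L]³ = (1.6×10⁻⁴) / (6.6×10⁻⁴)³ = 5.6×10⁵
Qc = 5.6×10⁵ > Kc = 50000, so the reverse reaction proceeds.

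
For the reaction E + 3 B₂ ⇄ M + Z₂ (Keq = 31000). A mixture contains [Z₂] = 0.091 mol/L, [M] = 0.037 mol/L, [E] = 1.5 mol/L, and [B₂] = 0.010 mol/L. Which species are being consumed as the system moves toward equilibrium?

E, B₂ (reactants)

Q = [M]·[Z₂] / ([E]·[B₂]³) = (0.037)·(0.091) / ((1.5)·(0.010)³) = 2200
Q = 2200 < Keq = 31000: net forward reaction.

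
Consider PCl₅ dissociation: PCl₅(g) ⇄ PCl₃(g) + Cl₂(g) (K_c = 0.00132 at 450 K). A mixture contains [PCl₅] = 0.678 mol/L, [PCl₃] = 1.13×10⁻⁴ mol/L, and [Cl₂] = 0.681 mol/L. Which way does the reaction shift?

in the forward direction

Q_c = [PCl₃]·[Cl₂] / [PCl₅] = (1.13×10⁻⁴)·(0.681) / (0.678) = 1.14×10⁻⁴
Q_c = 1.14×10⁻⁴ < K_c = 0.00132, so the forward reaction proceeds.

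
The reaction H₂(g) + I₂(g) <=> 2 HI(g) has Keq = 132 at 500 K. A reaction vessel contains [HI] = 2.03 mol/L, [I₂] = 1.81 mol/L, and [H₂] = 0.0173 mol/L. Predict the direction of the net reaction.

Q = [HI]² / ([H₂]·[I₂]) = (2.03)² / ((0.0173)·(1.81)) = 132
Q = 132 = Keq, so the system is already at equilibrium.

neither direction; the system is at equilibrium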